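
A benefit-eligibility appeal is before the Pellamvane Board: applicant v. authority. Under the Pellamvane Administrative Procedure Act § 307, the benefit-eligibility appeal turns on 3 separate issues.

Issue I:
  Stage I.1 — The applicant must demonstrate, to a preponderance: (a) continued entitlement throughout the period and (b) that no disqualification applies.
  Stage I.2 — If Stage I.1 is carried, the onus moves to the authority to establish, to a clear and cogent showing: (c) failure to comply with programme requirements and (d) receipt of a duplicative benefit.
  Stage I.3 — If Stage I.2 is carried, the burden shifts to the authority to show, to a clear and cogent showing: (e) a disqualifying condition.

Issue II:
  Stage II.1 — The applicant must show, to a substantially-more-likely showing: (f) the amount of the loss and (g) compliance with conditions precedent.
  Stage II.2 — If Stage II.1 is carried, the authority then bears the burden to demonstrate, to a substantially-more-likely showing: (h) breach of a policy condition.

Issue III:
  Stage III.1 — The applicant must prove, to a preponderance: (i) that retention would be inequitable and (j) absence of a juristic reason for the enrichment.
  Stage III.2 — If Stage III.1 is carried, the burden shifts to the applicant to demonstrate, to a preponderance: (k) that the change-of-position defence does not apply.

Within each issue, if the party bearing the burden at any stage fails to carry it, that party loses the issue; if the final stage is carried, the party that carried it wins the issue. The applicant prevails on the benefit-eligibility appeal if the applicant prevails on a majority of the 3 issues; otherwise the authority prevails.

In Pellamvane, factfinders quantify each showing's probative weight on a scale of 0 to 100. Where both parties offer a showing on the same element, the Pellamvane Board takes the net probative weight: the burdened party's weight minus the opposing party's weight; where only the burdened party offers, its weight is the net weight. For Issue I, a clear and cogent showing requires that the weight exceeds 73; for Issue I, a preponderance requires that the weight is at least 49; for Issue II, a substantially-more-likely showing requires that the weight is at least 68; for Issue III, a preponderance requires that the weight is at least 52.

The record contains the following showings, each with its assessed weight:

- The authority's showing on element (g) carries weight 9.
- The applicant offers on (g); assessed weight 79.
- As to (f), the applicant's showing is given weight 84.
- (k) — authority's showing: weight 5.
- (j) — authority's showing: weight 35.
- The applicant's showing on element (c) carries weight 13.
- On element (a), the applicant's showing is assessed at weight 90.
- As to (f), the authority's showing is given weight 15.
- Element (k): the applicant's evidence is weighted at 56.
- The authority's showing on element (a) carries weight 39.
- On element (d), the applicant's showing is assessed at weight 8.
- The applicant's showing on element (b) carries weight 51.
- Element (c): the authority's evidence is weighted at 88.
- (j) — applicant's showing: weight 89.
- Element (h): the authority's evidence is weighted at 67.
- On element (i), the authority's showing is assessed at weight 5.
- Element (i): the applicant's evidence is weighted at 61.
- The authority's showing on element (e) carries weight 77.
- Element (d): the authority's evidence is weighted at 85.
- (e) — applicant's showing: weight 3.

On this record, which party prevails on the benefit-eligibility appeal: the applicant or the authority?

authority

— Issue I —
Stage I.1 (applicant, a preponderance, weight is at least 49): (a) net 90−39=51 ≥ 49 — meets; (b) 51 ≥ 49 — meets.
  The applicant carries Stage I.1; the authority now bears the burden.
Stage I.2 (authority, a clear and cogent showing, weight exceeds 73): (c) net 88−13=75 > 73 — meets; (d) net 85−8=77 > 73 — meets.
  Stage I.2 is satisfied; the authority continues to bear the burden.
Stage I.3 (authority, a clear and cogent showing, weight exceeds 73): (e) net 77−3=74 > 73 — meets.
  The authority carries the last stage.
All stages carried — the authority prevails on this issue.
— Issue II —
At Stage II.1 the applicant must meet a substantially-more-likely showing (weight is at least 68): on (f) the weight is 84 less the opposing 15 gives net 69, ≥ 68, so (f) meets the standard; on (g) the weight is 79 less the opposing 9 gives net 70, ≥ 68, so (g) meets the standard.
  Stage II.1 is satisfied; the onus moves to the authority.
At Stage II.2 the authority must meet a substantially-more-likely showing (weight is at least 68): on (h) the weight is 67, < 68, so (h) does not meet the standard.
  The authority does not carry Stage II.2.
The applicant prevails on this issue.
— Issue III —
Stage III.1 (applicant, a preponderance, weight is at least 52): (i) net 61−5=56 ≥ 52 — meets; (j) net 89−35=54 ≥ 52 — meets.
  Stage III.1 is satisfied; the applicant continues to bear the burden.
Stage III.2 (applicant, a preponderance, weight is at least 52): (k) net 56−5=51 < 52 — fails.
  Not every element is met, so the applicant fails to carry Stage III.2.
So the authority prevails on this issue.
Per-issue: Issue I → authority; Issue II → applicant; Issue III → authority. The applicant must prevail on a majority of issues; overall, the authority prevails.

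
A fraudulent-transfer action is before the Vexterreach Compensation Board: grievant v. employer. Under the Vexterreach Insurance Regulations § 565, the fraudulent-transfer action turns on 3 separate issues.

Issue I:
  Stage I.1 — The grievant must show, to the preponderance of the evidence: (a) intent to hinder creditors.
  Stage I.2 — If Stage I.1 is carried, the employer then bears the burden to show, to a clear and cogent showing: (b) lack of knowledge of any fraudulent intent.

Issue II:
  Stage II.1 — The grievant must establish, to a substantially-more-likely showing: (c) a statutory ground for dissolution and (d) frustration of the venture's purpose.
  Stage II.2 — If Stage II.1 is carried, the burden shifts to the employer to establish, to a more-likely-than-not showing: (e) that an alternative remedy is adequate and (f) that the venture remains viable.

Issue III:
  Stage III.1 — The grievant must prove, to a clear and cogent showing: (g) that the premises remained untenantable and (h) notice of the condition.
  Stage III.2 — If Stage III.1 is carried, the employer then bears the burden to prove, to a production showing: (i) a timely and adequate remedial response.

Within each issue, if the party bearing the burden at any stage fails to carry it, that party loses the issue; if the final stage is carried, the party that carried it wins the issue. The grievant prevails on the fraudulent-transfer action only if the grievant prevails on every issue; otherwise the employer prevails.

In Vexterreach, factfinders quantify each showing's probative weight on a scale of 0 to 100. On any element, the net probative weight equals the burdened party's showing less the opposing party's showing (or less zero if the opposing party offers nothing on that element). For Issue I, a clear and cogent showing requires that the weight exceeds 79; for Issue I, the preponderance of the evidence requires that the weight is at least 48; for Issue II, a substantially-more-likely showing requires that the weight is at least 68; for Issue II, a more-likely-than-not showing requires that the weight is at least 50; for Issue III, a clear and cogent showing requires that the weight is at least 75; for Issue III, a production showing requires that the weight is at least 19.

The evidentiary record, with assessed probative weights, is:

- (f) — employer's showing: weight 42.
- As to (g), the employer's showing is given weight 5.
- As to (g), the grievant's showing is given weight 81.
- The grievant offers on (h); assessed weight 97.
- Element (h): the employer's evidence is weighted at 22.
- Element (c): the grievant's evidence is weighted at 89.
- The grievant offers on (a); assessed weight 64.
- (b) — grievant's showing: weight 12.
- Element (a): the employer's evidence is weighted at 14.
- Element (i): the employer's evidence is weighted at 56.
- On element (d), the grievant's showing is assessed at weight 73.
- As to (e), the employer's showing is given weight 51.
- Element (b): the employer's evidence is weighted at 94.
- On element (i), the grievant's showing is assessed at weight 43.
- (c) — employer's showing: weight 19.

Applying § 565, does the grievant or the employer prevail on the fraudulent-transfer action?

— Issue I —
At Stage I.1 the grievant must meet the preponderance of the evidence (weight is at least 48): on (a) the weight is 64 less the opposing 14 gives net 50, which does reach 48, so (a) meets the standard.
  All elements met. The burden passes to the employer.
At Stage I.2 the employer must meet a clear and cogent showing (weight exceeds 79): on (b) the weight is 94 less the opposing 12 gives net 82, which does exceed 79, so (b) meets the standard.
  All elements met at the final stage.
Every stage carried; the employer prevails on this issue.
— Issue II —
Stage II.1 — burden on grievant; standard: a substantially-more-likely showing (weight is at least 68).
    (c): 89 − 19 = 70 ≥ 68 [met]
    (d): 73 ≥ 68 [met]
  Stage II.1 carried; the burden shifts to the employer.
Stage II.2 — burden on employer; standard: a more-likely-than-not showing (weight is at least 50).
    (e): 51 ≥ 50 [met]
    (f): 42 < 50 [not met]
  Not every element is met, so the employer fails to carry Stage II.2.
So the grievant prevails on this issue.
— Issue III —
At Stage III.1 the grievant must meet a clear and cogent showing (weight is at least 75): on (g) the weight is 81 less the opposing 5 gives net 76, ≥ 75, so (g) meets the standard; on (h) the weight is 97 less the opposing 22 gives net 75, ≥ 75, so (h) meets the standard.
  Stage III.1 carried; the burden shifts to the employer.
At Stage III.2 the employer must meet a production showing (weight is at least 19): on (i) the weight is 56 less the opposing 43 gives net 13, which does not reach 19, so (i) does not meet the standard.
  The employer does not carry Stage III.2.
So the grievant prevails on this issue.
Per-issue: Issue I → employer; Issue II → grievant; Issue III → grievant. The grievant must prevail on every issue; overall, the employer prevails.

employer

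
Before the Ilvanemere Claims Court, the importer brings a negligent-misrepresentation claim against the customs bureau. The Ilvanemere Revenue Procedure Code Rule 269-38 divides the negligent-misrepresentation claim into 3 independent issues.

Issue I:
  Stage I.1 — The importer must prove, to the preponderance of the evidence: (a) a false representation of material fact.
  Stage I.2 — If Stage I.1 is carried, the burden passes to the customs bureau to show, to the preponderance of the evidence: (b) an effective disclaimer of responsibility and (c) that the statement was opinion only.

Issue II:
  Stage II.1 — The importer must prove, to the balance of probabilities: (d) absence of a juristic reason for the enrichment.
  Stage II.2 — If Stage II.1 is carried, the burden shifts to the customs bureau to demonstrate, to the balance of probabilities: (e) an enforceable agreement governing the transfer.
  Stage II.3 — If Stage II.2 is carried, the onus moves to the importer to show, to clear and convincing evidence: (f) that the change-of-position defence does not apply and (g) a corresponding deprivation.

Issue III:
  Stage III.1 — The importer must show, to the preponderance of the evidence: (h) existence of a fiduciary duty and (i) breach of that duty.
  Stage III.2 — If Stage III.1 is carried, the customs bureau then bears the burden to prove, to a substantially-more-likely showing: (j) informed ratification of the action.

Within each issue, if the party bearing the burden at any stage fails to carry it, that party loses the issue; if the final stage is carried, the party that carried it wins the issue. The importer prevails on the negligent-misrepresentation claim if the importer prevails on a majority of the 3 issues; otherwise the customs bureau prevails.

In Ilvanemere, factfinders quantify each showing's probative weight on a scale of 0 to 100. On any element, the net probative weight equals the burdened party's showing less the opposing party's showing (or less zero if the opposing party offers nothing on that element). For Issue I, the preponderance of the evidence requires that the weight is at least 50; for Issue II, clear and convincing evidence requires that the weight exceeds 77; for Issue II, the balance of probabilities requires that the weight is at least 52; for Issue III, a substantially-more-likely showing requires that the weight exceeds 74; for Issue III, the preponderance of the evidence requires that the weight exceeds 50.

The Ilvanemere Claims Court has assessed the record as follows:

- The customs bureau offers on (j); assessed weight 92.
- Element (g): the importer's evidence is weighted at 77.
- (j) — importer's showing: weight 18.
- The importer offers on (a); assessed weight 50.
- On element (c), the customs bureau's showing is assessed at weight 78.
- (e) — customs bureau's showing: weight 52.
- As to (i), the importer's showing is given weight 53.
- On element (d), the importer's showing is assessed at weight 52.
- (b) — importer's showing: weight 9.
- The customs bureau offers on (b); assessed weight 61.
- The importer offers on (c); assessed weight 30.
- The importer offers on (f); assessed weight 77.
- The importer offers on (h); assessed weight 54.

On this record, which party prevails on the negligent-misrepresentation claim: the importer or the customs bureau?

importer

— Issue I —
Stage I.1 — burden on importer; standard: the preponderance of the evidence (weight is at least 50).
    (a): 50 ≥ 50 [met]
  Stage I.1 carried; the burden shifts to the customs bureau.
Stage I.2 — burden on customs bureau; standard: the preponderance of the evidence (weight is at least 50).
    (b): 61 − 9 = 52 ≥ 50 [met]
    (c): 78 − 30 = 48 < 50 [not met]
  The customs bureau does not carry Stage I.2.
The importer prevails on this issue.
— Issue II —
Stage II.1 (importer, the balance of probabilities, weight is at least 52): (d) 52 ≥ 52 — meets.
  Stage II.1 carried; the burden shifts to the customs bureau.
Stage II.2 (customs bureau, the balance of probabilities, weight is at least 52): (e) 52 ≥ 52 — meets.
  The customs bureau carries Stage II.2; the importer now bears the burden.
Stage II.3 (importer, clear and convincing evidence, weight exceeds 77): (f) 77 ≤ 77 — fails; (g) 77 ≤ 77 — fails.
  The importer does not carry Stage II.3.
The analysis ends at Stage II.3; the customs bureau prevails on this issue.
— Issue III —
Stage III.1 — burden on importer; standard: the preponderance of the evidence (weight exceeds 50).
    (h): 54 > 50 [met]
    (i): 53 > 50 [met]
  The importer carries Stage III.1; the customs bureau now bears the burden.
Stage III.2 — burden on customs bureau; standard: a substantially-more-likely showing (weight exceeds 74).
    (j): 92 − 18 = 74 ≤ 74 [not met]
  Stage III.2 not carried; the customs bureau fails its burden.
The importer prevails on this issue.
Per-issue: Issue I → importer; Issue II → customs bureau; Issue III → importer. The importer must prevail on a majority of issues; overall, the importer prevails.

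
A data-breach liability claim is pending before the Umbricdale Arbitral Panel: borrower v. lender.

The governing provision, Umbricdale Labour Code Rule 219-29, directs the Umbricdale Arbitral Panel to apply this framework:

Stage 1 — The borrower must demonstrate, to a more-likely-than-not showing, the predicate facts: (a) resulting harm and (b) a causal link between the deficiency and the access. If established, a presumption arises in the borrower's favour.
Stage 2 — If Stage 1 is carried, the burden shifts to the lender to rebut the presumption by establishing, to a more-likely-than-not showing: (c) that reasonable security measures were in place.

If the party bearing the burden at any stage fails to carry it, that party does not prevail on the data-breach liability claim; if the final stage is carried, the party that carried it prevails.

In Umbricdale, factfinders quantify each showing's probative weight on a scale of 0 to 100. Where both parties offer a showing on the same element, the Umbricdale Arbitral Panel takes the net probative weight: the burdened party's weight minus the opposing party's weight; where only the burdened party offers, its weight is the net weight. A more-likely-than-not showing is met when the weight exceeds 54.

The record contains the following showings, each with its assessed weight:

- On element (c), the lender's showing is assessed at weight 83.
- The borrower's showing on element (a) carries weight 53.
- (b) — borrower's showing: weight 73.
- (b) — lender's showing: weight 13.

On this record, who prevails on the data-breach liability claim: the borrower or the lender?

lender

Stage 1 — burden on borrower; standard: a more-likely-than-not showing (weight exceeds 54).
    (a): 53 ≤ 54 [not met]
    (b): 73 − 13 = 60 > 54 [met]
  The borrower does not carry Stage 1.
The lender prevails.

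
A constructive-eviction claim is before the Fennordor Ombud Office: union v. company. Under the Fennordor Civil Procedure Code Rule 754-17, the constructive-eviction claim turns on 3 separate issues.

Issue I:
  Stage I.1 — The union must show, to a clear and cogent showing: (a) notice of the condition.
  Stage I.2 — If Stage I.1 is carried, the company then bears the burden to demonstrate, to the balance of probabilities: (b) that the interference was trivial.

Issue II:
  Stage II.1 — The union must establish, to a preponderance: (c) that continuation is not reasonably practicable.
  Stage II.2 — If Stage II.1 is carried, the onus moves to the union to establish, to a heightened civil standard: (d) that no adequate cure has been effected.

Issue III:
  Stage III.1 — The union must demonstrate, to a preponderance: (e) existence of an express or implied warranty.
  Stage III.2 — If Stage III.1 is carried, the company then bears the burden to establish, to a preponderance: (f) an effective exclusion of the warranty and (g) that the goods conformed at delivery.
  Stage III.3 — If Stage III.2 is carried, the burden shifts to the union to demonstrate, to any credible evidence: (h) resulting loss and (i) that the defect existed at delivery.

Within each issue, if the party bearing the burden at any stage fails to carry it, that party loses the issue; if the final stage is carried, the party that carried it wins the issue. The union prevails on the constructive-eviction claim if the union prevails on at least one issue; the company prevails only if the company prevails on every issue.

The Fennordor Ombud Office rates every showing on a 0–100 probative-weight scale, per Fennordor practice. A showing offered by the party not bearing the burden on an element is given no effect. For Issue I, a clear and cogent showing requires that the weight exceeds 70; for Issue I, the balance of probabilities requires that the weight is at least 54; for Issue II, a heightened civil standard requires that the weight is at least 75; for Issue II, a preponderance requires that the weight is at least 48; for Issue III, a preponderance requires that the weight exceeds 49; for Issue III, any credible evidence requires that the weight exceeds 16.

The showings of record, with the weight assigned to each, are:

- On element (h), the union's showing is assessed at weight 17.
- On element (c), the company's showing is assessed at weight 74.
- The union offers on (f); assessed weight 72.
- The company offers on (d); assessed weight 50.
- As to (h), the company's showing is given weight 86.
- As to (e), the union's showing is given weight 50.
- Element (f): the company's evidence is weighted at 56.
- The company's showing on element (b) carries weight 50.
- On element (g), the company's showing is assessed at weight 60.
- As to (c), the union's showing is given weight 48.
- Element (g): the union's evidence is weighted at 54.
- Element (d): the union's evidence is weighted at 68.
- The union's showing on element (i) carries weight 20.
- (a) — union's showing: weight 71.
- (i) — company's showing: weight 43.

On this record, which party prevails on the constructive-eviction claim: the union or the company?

union

— Issue I —
Stage I.1 — burden on union; standard: a clear and cogent showing (weight exceeds 70).
    (a): 71 > 70 [met]
  The union carries Stage I.1; the company now bears the burden.
Stage I.2 — burden on company; standard: the balance of probabilities (weight is at least 54).
    (b): 50 < 54 [not met]
  Stage I.2 not carried; the company fails its burden.
So the union prevails on this issue.
— Issue II —
Stage II.1 — burden on union; standard: a preponderance (weight is at least 48).
    (c): 48 (company's 74 disregarded) ≥ 48 [met]
  Stage II.1 is satisfied; the union continues to bear the burden.
Stage II.2 — burden on union; standard: a heightened civil standard (weight is at least 75).
    (d): 68 (company's 50 disregarded) < 75 [not met]
  Not every element is met, so the union fails to carry Stage II.2.
So the company prevails on this issue.
— Issue III —
At Stage III.1 the union must meet a preponderance (weight exceeds 49): on (e) the weight is 50, > 49, so (e) meets the standard.
  All elements met. The burden passes to the company.
At Stage III.2 the company must meet a preponderance (weight exceeds 49): on (f) the weight is 56 (the union's 72 is given no effect), which does exceed 49, so (f) meets the standard; on (g) the weight is 60 (the union's 54 is given no effect), > 49, so (g) meets the standard.
  Stage III.2 is satisfied; the onus moves to the union.
At Stage III.3 the union must meet any credible evidence (weight exceeds 16): on (h) the weight is 17 (the company's 86 is given no effect), which does exceed 16, so (h) meets the standard; on (i) the weight is 20 (the company's 43 is given no effect), which does exceed 16, so (i) meets the standard.
  The union carries the last stage.
With every stage satisfied, the union prevails on this issue.
Per-issue: Issue I → union; Issue II → company; Issue III → union. The union must prevail on at least one issue; overall, the union prevails.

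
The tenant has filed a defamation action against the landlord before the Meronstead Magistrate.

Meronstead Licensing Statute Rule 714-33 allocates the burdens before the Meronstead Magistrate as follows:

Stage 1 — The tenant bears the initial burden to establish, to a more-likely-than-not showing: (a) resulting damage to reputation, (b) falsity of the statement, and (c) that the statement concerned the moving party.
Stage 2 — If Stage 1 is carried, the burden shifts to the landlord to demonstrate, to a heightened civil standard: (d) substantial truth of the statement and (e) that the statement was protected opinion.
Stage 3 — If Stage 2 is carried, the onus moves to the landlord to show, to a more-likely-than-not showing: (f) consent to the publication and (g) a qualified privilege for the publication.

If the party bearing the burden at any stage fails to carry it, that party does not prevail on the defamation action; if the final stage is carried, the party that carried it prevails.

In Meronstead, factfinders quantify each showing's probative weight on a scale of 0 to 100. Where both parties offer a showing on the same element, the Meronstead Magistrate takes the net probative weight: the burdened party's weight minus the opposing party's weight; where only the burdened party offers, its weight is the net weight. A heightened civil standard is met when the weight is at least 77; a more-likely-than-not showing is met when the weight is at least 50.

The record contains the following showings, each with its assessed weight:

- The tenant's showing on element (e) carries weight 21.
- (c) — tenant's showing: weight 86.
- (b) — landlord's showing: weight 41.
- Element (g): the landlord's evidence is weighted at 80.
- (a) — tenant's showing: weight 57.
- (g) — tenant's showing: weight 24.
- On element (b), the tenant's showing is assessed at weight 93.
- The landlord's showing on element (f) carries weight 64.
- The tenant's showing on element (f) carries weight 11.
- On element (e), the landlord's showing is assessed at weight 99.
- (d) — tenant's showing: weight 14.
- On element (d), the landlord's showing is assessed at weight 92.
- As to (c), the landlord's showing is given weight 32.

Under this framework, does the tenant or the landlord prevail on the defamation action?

Stage 1 (tenant, a more-likely-than-not showing, weight is at least 50): (a) 57 ≥ 50 — meets; (b) net 93−41=52 ≥ 50 — meets; (c) net 86−32=54 ≥ 50 — meets.
  All elements met. The burden passes to the landlord.
Stage 2 (landlord, a heightened civil standard, weight is at least 77): (d) net 92−14=78 ≥ 77 — meets; (e) net 99−21=78 ≥ 77 — meets.
  Stage 2 carried; the burden remains with the landlord.
Stage 3 (landlord, a more-likely-than-not showing, weight is at least 50): (f) net 64−11=53 ≥ 50 — meets; (g) net 80−24=56 ≥ 50 — meets.
  The landlord carries the last stage.
Every stage carried; the landlord prevails.

landlord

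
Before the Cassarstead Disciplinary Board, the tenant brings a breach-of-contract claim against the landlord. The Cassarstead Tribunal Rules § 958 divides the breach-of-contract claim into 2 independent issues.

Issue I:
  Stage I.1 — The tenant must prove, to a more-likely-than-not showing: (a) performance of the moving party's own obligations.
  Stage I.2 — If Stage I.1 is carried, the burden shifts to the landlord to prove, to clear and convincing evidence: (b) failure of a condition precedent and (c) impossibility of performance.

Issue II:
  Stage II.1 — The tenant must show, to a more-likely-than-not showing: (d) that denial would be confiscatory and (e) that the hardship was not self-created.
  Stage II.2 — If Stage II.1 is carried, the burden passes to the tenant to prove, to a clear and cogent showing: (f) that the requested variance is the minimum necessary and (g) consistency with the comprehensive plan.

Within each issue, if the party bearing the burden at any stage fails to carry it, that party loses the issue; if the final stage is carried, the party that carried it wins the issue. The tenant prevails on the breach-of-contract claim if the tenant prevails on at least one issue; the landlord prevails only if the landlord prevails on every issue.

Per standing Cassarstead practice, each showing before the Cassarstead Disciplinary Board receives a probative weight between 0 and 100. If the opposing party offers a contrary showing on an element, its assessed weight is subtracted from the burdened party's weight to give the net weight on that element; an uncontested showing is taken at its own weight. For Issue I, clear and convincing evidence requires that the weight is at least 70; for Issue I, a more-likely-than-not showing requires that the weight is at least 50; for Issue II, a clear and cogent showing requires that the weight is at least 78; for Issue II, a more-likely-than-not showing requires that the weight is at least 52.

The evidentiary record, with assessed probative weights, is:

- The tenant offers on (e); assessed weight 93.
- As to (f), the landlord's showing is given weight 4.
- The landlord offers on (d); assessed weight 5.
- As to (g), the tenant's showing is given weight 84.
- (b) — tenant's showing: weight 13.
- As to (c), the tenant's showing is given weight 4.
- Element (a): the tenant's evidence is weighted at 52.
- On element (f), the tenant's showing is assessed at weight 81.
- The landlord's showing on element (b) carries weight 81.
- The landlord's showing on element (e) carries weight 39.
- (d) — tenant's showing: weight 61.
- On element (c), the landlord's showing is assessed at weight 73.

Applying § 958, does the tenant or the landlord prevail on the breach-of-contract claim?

— Issue I —
Stage I.1 — burden on tenant; standard: a more-likely-than-not showing (weight is at least 50).
    (a): 52 ≥ 50 [met]
  Stage I.1 is satisfied; the onus moves to the landlord.
Stage I.2 — burden on landlord; standard: clear and convincing evidence (weight is at least 70).
    (b): 81 − 13 = 68 < 70 [not met]
    (c): 73 − 4 = 69 < 70 [not met]
  The landlord does not carry Stage I.2.
The analysis ends at Stage I.2; the tenant prevails on this issue.
— Issue II —
At Stage II.1 the tenant must meet a more-likely-than-not showing (weight is at least 52): on (d) the weight is 61 less the opposing 5 gives net 56, ≥ 52, so (d) meets the standard; on (e) the weight is 93 less the opposing 39 gives net 54, ≥ 52, so (e) meets the standard.
  All elements met. The tenant retains the burden for Stage II.2.
At Stage II.2 the tenant must meet a clear and cogent showing (weight is at least 78): on (f) the weight is 81 less the opposing 4 gives net 77, < 78, so (f) does not meet the standard; on (g) the weight is 84, ≥ 78, so (g) meets the standard.
  Not every element is met, so the tenant fails to carry Stage II.2.
The landlord prevails on this issue.
Per-issue: Issue I → tenant; Issue II → landlord. The tenant must prevail on at least one issue; overall, the tenant prevails.

tenant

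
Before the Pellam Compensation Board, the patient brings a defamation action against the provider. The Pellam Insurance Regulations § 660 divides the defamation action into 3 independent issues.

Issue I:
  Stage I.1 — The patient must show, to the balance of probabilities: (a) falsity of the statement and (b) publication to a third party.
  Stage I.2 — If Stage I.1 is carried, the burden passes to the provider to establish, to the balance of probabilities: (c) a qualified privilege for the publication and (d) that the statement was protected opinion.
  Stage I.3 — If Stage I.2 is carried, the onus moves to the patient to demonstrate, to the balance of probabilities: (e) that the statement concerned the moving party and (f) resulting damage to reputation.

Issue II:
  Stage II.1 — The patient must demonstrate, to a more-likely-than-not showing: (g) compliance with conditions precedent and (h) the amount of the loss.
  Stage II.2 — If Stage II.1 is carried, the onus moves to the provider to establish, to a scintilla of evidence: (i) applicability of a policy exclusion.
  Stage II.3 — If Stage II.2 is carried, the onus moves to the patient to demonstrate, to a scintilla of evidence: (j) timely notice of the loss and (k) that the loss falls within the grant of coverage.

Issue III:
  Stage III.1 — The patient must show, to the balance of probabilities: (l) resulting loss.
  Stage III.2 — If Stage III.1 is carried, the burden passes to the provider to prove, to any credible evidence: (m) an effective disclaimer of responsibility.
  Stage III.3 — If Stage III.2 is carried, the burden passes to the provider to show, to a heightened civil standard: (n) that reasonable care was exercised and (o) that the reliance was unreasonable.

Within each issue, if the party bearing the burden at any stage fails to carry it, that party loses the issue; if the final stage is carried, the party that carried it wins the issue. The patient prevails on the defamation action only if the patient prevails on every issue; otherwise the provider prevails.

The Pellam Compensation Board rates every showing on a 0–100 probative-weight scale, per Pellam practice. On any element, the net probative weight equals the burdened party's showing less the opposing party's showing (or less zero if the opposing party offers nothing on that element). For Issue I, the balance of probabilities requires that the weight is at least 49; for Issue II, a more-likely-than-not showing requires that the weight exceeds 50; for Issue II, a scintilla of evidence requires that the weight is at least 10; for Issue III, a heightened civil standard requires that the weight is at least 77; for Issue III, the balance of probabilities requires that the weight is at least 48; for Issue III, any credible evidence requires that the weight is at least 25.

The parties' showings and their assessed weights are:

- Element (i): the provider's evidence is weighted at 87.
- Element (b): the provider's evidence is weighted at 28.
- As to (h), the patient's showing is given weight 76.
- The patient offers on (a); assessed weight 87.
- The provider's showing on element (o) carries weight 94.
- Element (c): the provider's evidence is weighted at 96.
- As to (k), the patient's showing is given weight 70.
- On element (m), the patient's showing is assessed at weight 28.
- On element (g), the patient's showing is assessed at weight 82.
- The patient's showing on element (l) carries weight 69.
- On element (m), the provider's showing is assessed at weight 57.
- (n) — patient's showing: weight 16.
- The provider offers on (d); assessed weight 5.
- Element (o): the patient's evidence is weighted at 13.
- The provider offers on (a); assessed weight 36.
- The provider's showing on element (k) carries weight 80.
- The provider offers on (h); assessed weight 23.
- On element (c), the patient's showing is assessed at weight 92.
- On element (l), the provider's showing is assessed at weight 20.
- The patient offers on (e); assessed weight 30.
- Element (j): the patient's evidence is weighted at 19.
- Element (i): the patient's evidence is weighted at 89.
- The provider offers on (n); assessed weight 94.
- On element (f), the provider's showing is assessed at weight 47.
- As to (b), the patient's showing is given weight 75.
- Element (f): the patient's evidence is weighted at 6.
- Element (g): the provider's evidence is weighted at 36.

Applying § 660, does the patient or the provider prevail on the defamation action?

— Issue I —
At Stage I.1 the patient must meet the balance of probabilities (weight is at least 49): on (a) the weight is 87 less the opposing 36 gives net 51, ≥ 49, so (a) meets the standard; on (b) the weight is 75 less the opposing 28 gives net 47, which does not reach 49, so (b) does not meet the standard.
  The patient does not carry Stage I.1.
So the provider prevails on this issue.
— Issue II —
Stage II.1 — burden on patient; standard: a more-likely-than-not showing (weight exceeds 50).
    (g): 82 − 36 = 46 ≤ 50 [not met]
    (h): 76 − 23 = 53 > 50 [met]
  The patient does not carry Stage II.1.
So the provider prevails on this issue.
— Issue III —
Stage III.1 — burden on patient; standard: the balance of probabilities (weight is at least 48).
    (l): 69 − 20 = 49 ≥ 48 [met]
  Stage III.1 is satisfied; the onus moves to the provider.
Stage III.2 — burden on provider; standard: any credible evidence (weight is at least 25).
    (m): 57 − 28 = 29 ≥ 25 [met]
  Stage III.2 carried; the burden remains with the provider.
Stage III.3 — burden on provider; standard: a heightened civil standard (weight is at least 77).
    (n): 94 − 16 = 78 ≥ 77 [met]
    (o): 94 − 13 = 81 ≥ 77 [met]
  All elements met at the final stage.
With every stage satisfied, the provider prevails on this issue.
Per-issue: Issue I → provider; Issue II → provider; Issue III → provider. The patient must prevail on every issue; overall, the provider prevails.

provider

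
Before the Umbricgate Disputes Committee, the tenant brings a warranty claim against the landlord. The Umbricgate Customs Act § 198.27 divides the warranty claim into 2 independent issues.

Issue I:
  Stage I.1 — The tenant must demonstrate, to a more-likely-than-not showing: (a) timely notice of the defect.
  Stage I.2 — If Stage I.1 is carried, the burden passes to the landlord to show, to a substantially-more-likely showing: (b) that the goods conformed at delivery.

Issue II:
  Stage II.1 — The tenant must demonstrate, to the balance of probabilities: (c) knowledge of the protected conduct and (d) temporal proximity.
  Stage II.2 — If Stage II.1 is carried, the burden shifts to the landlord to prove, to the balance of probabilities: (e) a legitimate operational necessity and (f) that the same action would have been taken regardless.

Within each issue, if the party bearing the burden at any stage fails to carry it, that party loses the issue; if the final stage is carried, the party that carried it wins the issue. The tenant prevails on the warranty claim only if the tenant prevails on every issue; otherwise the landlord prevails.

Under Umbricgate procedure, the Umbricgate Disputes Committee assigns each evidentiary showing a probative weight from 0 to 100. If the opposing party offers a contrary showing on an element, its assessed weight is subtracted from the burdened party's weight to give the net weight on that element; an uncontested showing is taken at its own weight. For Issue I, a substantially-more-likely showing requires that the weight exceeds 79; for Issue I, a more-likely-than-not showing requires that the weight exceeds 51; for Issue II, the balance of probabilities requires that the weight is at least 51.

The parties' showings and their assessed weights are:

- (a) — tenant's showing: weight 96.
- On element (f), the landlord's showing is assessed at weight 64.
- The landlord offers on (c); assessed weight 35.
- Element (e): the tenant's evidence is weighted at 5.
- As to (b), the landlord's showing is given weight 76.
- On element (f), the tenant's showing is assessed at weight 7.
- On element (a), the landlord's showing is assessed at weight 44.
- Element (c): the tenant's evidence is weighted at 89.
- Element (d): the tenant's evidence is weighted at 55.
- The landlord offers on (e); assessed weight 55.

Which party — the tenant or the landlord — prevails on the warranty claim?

— Issue I —
Stage I.1 (tenant, a more-likely-than-not showing, weight exceeds 51): (a) net 96−44=52 > 51 — meets.
  All elements met. The burden passes to the landlord.
Stage I.2 (landlord, a substantially-more-likely showing, weight exceeds 79): (b) 76 ≤ 79 — fails.
  The landlord does not carry Stage I.2.
So the tenant prevails on this issue.
— Issue II —
Stage II.1 — burden on tenant; standard: the balance of probabilities (weight is at least 51).
    (c): 89 − 35 = 54 ≥ 51 [met]
    (d): 55 ≥ 51 [met]
  The tenant carries Stage II.1; the landlord now bears the burden.
Stage II.2 — burden on landlord; standard: the balance of probabilities (weight is at least 51).
    (e): 55 − 5 = 50 < 51 [not met]
    (f): 64 − 7 = 57 ≥ 51 [met]
  Stage II.2 not carried; the landlord fails its burden.
The tenant prevails on this issue.
Per-issue: Issue I → tenant; Issue II → tenant. The tenant must prevail on every issue; overall, the tenant prevails.

tenant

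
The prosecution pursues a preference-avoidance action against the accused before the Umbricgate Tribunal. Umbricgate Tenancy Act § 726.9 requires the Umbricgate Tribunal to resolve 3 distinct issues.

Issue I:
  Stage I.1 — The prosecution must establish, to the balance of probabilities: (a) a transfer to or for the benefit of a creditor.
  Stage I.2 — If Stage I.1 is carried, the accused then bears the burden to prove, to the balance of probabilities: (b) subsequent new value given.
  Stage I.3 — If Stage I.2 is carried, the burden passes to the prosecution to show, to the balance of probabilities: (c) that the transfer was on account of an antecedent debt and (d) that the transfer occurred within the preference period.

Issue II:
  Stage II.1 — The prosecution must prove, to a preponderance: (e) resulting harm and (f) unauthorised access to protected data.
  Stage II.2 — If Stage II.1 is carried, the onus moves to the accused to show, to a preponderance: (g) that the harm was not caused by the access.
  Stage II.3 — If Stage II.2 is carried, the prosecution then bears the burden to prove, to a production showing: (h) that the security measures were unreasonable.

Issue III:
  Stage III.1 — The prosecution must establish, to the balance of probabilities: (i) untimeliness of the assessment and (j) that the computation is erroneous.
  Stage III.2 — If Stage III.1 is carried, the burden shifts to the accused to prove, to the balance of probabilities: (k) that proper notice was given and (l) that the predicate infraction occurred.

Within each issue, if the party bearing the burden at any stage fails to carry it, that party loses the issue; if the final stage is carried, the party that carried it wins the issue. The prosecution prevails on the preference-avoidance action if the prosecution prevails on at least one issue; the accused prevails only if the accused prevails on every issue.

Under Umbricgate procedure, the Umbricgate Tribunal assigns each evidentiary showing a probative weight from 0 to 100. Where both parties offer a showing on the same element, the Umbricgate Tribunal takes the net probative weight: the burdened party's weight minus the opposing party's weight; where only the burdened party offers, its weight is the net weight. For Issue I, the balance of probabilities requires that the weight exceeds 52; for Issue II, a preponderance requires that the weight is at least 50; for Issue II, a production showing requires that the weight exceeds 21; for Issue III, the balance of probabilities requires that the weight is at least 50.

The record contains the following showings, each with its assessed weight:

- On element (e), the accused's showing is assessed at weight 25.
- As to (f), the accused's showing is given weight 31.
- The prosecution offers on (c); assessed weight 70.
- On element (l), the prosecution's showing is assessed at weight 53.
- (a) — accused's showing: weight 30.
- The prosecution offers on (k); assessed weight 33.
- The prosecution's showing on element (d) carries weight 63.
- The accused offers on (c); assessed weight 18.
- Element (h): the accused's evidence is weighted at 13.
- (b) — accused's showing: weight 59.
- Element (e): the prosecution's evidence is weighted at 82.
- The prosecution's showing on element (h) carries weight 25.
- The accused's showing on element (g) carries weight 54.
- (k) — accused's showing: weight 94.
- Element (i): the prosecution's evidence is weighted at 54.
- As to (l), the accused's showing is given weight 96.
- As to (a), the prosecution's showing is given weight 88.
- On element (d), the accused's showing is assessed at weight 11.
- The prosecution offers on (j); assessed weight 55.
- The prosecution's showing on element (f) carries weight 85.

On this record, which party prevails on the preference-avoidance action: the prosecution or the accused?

prosecution

— Issue I —
Stage I.1 (prosecution, the balance of probabilities, weight exceeds 52): (a) net 88−30=58 > 52 — meets.
  Stage I.1 carried; the burden shifts to the accused.
Stage I.2 (accused, the balance of probabilities, weight exceeds 52): (b) 59 > 52 — meets.
  The accused carries Stage I.2; the prosecution now bears the burden.
Stage I.3 (prosecution, the balance of probabilities, weight exceeds 52): (c) net 70−18=52 ≤ 52 — fails; (d) net 63−11=52 ≤ 52 — fails.
  Stage I.3 not carried; the prosecution fails its burden.
The analysis ends at Stage I.3; the accused prevails on this issue.
— Issue II —
At Stage II.1 the prosecution must meet a preponderance (weight is at least 50): on (e) the weight is 82 less the opposing 25 gives net 57, which does reach 50, so (e) meets the standard; on (f) the weight is 85 less the opposing 31 gives net 54, ≥ 50, so (f) meets the standard.
  Stage II.1 carried; the burden shifts to the accused.
At Stage II.2 the accused must meet a preponderance (weight is at least 50): on (g) the weight is 54, which does reach 50, so (g) meets the standard.
  Stage II.2 is satisfied; the onus moves to the prosecution.
At Stage II.3 the prosecution must meet a production showing (weight exceeds 21): on (h) the weight is 25 less the opposing 13 gives net 12, ≤ 21, so (h) does not meet the standard.
  Stage II.3 not carried; the prosecution fails its burden.
The analysis ends at Stage II.3; the accused prevails on this issue.
— Issue III —
Stage III.1 (prosecution, the balance of probabilities, weight is at least 50): (i) 54 ≥ 50 — meets; (j) 55 ≥ 50 — meets.
  All elements met. The burden passes to the accused.
Stage III.2 (accused, the balance of probabilities, weight is at least 50): (k) net 94−33=61 ≥ 50 — meets; (l) net 96−53=43 < 50 — fails.
  Not every element is met, so the accused fails to carry Stage III.2.
The analysis ends at Stage III.2; the prosecution prevails on this issue.
Per-issue: Issue I → accused; Issue II → accused; Issue III → prosecution. The prosecution must prevail on at least one issue; overall, the prosecution prevails.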